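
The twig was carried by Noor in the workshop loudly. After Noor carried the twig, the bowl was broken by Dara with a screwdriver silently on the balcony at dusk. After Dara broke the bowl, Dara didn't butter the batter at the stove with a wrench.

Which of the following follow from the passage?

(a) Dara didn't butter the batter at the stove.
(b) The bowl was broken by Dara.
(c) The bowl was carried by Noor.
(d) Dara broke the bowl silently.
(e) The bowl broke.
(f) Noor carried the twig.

(a) Not entailed — dropping 'with a wrench' under negation is not valid — the original leaves open that Dara buttered the batter some other way.
(b) Entailed — this follows by dropping conjuncts from the breaking event's description.
(c) Not entailed — Noor carried the twig, not the bowl; the bowl belongs to the breaking event.
(d) Entailed — the original entails any weakening of itself; this just drops 'with a screwdriver', 'at dusk', 'on the balcony'.
(e) Entailed — 'Dara broke the bowl' is causative; it entails the inchoative 'the bowl broke'.
(f) Entailed — the original entails any weakening of itself; this just drops 'in the workshop', 'loudly'.

(b), (d), (e), (f)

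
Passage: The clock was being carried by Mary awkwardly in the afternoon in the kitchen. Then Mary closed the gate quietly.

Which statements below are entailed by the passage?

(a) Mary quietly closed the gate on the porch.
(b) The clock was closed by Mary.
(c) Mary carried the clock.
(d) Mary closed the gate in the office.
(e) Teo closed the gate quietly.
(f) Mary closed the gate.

(a) Not entailed — 'on the porch' adds information not in the original event.
(b) Not entailed — Mary closed the gate, not the clock; the clock belongs to the carrying event.
(c) Entailed — 'carry' is an activity; 'was carrying' entails that some carrying happened, so 'carried' holds.
(d) Not entailed — 'in the office' adds information not in the original event.
(e) Not entailed — the passage has Mary closing the gate, not Teo.
(f) Entailed — dropping 'quietly' leaves a sub-description the original still satisfies.

(c), (f)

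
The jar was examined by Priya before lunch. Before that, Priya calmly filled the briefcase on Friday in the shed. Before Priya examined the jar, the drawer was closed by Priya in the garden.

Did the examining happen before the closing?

The narrative orders the closing before the examining.

no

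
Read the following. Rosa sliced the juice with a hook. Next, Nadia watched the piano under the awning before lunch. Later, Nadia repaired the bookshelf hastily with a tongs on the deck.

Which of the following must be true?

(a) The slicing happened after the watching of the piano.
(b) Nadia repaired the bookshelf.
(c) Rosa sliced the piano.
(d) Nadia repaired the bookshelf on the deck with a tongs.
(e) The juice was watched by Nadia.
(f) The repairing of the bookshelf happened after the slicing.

(b), (d), (f)

(a) Not entailed — the narrative places the slicing before the watching, not after.
(b) Entailed — dropping 'on the deck', 'with a tongs', 'hastily' leaves a sub-description the original still satisfies.
(c) Not entailed — Rosa sliced the juice, not the piano; the piano belongs to the watching event.
(d) Entailed — the original entails any weakening of itself; this just drops 'hastily'.
(e) Not entailed — Nadia watched the piano, not the juice; the juice belongs to the slicing event.
(f) Entailed — the narrative places the slicing before the repairing.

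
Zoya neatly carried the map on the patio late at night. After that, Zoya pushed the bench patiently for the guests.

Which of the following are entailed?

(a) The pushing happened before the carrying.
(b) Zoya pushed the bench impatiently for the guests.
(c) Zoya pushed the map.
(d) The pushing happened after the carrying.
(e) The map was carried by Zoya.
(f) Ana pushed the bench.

(d), (e)

(a) Not entailed — the narrative places the carrying before the pushing, not after.
(b) Not entailed — 'impatiently' adds a manner not in (and inconsistent with) the original.
(c) Not entailed — Zoya pushed the bench, not the map; the map belongs to the carrying event.
(d) Entailed — the narrative places the carrying before the pushing.
(e) Entailed — dropping 'neatly', 'late at night', 'on the patio' leaves a sub-description the original still satisfies.
(f) Not entailed — the passage has Zoya pushing the bench, not Ana.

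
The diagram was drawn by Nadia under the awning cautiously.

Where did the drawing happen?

under the awning

'under the awning' marks the location of the drawing event.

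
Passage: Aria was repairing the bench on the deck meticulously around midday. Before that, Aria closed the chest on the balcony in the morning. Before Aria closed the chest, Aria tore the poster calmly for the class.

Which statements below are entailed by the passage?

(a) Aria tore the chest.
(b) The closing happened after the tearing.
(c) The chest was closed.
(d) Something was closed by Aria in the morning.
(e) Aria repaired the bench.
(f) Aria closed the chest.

(a) Not entailed — Aria tore the poster, not the chest; the chest belongs to the closing event.
(b) Entailed — the narrative places the tearing before the closing.
(c) Entailed — every conjunct here is already in the original closing event.
(d) Entailed — this follows by dropping conjuncts from the closing event's description.
(e) Not entailed — 'was repairing' is progressive on an accomplishment; it does not entail the completed 'repaired'.
(f) Entailed — dropping 'in the morning', 'on the balcony' leaves a sub-description the original still satisfies.

(b), (c), (d), (f)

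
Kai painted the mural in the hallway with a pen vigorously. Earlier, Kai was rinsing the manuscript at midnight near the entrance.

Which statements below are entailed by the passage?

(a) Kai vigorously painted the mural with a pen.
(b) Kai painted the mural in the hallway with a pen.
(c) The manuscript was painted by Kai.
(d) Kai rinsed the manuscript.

(a) Entailed — the original entails any weakening of itself; this just drops 'in the hallway'.
(b) Entailed — this follows by dropping conjuncts from the painting event's description.
(c) Not entailed — Kai painted the mural, not the manuscript; the manuscript belongs to the rinsing event.
(d) Entailed — 'rinse' is an activity; 'was rinsing' entails that some rinsing happened, so 'rinsed' holds.

(a), (b), (d)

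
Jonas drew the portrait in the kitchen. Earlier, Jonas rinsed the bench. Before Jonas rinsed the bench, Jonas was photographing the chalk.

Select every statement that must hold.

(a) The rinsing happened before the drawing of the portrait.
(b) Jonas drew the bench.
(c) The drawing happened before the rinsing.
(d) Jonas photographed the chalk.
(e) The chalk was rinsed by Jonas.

(a)

(a) Entailed — the narrative places the rinsing before the drawing.
(b) Not entailed — Jonas drew the portrait, not the bench; the bench belongs to the rinsing event.
(c) Not entailed — the narrative places the rinsing before the drawing, not after.
(d) Not entailed — 'was photographing' is progressive on an accomplishment; it does not entail the completed 'photographed'.
(e) Not entailed — Jonas rinsed the bench, not the chalk; the chalk belongs to the photographing event.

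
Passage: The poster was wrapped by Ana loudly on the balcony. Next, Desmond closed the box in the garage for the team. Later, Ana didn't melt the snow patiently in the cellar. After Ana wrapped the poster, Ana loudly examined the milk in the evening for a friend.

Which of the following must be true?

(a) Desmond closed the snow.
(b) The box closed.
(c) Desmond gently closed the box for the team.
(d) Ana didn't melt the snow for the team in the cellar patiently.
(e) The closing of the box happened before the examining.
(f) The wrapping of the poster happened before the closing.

(b), (d), (f)

(a) Not entailed — Desmond closed the box, not the snow; the snow belongs to the melting event.
(b) Entailed — 'Desmond closed the box' is causative; it entails the inchoative 'the box closed'.
(c) Not entailed — 'gently' adds information not in the original event.
(d) Entailed — under negation, adding a further restriction is entailed: if no such melting event occurred, none occurred for the team either.
(e) Not entailed — the narrative doesn't order the closing relative to the examining.
(f) Entailed — the narrative places the wrapping before the closing.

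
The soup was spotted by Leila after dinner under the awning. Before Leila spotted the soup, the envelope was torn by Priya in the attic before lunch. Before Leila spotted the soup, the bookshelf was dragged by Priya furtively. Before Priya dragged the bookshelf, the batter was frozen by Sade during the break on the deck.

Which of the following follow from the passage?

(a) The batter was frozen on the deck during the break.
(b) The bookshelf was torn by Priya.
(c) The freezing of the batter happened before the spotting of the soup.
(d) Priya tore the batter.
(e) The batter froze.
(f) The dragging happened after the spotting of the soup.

(a) Entailed — the original entails any weakening of itself; this just generalizes the agent.
(b) Not entailed — Priya tore the envelope, not the bookshelf; the bookshelf belongs to the dragging event.
(c) Entailed — the narrative places the freezing before the spotting.
(d) Not entailed — Priya tore the envelope, not the batter; the batter belongs to the freezing event.
(e) Entailed — 'Sade froze the batter' is causative; it entails the inchoative 'the batter froze'.
(f) Not entailed — the narrative places the dragging before the spotting, not after.

(a), (c), (e)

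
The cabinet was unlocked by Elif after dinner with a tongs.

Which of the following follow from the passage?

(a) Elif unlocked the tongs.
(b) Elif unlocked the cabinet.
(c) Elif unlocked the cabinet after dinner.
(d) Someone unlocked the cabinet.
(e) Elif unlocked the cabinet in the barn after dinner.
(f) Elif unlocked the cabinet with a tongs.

(a) Not entailed — the tongs is the instrument, not what was unlocked.
(b) Entailed — dropping 'with a tongs', 'after dinner' leaves a sub-description the original still satisfies.
(c) Entailed — this follows by dropping conjuncts from the unlocking event's description.
(d) Entailed — this follows by dropping conjuncts from the unlocking event's description.
(e) Not entailed — 'in the barn' adds information not in the original event.
(f) Entailed — every conjunct here is already in the original unlocking event.

(b), (c), (d), (f)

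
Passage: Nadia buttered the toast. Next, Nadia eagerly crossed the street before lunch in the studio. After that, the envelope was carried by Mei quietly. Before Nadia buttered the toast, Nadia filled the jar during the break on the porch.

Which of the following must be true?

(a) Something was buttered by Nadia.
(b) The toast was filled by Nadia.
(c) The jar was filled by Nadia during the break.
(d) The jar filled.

(a), (c), (d)

(a) Entailed — this follows by dropping conjuncts from the buttering event's description.
(b) Not entailed — Nadia filled the jar, not the toast; the toast belongs to the buttering event.
(c) Entailed — dropping 'on the porch' leaves a sub-description the original still satisfies.
(d) Entailed — 'Nadia filled the jar' is causative; it entails the inchoative 'the jar filled'.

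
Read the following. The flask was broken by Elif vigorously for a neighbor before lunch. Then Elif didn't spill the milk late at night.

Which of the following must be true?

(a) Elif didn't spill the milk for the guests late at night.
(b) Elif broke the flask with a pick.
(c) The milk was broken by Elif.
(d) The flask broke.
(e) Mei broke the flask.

(a) Entailed — under negation, adding a further restriction is entailed: if no such spilling event occurred, none occurred for the guests either.
(b) Not entailed — 'with a pick' adds information not in the original event.
(c) Not entailed — Elif broke the flask, not the milk; the milk belongs to the spilling event.
(d) Entailed — 'Elif broke the flask' is causative; it entails the inchoative 'the flask broke'.
(e) Not entailed — the passage has Elif breaking the flask, not Mei.

(a), (d)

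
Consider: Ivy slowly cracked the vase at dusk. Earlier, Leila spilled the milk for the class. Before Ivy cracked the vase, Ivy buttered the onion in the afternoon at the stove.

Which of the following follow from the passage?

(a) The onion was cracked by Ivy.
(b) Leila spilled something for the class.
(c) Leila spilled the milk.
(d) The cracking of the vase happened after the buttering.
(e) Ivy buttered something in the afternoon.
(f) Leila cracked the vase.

(b), (c), (d), (e)

(a) Not entailed — Ivy cracked the vase, not the onion; the onion belongs to the buttering event.
(b) Entailed — every conjunct here is already in the original spilling event.
(c) Entailed — the original entails any weakening of itself; this just drops 'for the class'.
(d) Entailed — the narrative places the buttering before the cracking.
(e) Entailed — every conjunct here is already in the original buttering event.
(f) Not entailed — the passage has Ivy cracking the vase, not Leila.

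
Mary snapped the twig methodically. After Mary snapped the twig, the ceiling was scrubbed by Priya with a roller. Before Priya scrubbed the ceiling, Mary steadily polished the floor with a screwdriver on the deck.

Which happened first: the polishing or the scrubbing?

the polishing

The connectives place the polishing before the scrubbing.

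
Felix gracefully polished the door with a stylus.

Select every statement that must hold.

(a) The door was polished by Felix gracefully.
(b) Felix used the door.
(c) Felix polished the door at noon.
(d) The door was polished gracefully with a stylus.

(a), (d)

(a) Entailed — this follows by dropping conjuncts from the polishing event's description.
(b) Not entailed — the door is the patient, not an instrument — Felix used a stylus.
(c) Not entailed — 'at noon' adds information not in the original event.
(d) Entailed — generalizing the agent leaves a sub-description the original still satisfies.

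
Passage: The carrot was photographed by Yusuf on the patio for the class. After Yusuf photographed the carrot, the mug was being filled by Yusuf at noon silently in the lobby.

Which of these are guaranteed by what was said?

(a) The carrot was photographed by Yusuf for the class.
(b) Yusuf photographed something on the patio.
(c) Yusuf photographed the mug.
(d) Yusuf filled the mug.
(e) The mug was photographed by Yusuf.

(a) Entailed — the original entails any weakening of itself; this just drops 'on the patio'.
(b) Entailed — every conjunct here is already in the original photographing event.
(c) Not entailed — Yusuf photographed the carrot, not the mug; the mug belongs to the filling event.
(d) Not entailed — 'was filling' is progressive on an accomplishment; it does not entail the completed 'filled'.
(e) Not entailed — Yusuf photographed the carrot, not the mug; the mug belongs to the filling event.

(a), (b)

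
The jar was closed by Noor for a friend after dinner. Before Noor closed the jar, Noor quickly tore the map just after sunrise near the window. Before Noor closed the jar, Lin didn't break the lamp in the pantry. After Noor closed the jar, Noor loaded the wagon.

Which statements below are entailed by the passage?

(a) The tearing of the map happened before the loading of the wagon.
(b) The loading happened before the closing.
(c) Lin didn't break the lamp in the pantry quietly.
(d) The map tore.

(a), (c), (d)

(a) Entailed — the narrative places the tearing before the loading.
(b) Not entailed — the narrative places the closing before the loading, not after.
(c) Entailed — under negation, adding a further restriction is entailed: if no such breaking event occurred, none occurred quietly either.
(d) Entailed — 'Noor tore the map' is causative; it entails the inchoative 'the map tore'.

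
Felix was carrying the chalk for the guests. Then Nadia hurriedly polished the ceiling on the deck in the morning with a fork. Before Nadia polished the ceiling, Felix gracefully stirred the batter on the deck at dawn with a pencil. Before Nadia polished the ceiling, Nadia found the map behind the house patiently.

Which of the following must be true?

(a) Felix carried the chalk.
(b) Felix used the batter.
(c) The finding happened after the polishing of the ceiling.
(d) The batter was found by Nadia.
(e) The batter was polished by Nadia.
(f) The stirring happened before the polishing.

(a), (f)

(a) Entailed — 'carry' is an activity; 'was carrying' entails that some carrying happened, so 'carried' holds.
(b) Not entailed — the batter is the patient, not an instrument — Felix used a pencil.
(c) Not entailed — the narrative places the finding before the polishing, not after.
(d) Not entailed — Nadia found the map, not the batter; the batter belongs to the stirring event.
(e) Not entailed — Nadia polished the ceiling, not the batter; the batter belongs to the stirring event.
(f) Entailed — the narrative places the stirring before the polishing.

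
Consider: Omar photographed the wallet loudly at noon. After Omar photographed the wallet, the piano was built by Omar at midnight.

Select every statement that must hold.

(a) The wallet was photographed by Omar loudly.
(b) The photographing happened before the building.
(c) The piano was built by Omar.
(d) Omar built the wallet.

(a) Entailed — the original entails any weakening of itself; this just drops 'at noon'.
(b) Entailed — the narrative places the photographing before the building.
(c) Entailed — dropping 'at midnight' leaves a sub-description the original still satisfies.
(d) Not entailed — Omar built the piano, not the wallet; the wallet belongs to the photographing event.

(a), (b), (c)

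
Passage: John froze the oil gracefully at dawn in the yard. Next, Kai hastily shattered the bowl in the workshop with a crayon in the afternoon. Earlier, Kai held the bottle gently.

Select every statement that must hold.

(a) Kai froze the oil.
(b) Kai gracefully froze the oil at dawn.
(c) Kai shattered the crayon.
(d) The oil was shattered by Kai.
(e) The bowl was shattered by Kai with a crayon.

(a) Not entailed — the passage has John freezing the oil, not Kai.
(b) Not entailed — the passage has John freezing the oil, not Kai.
(c) Not entailed — the crayon is the instrument, not what was shattered.
(d) Not entailed — Kai shattered the bowl, not the oil; the oil belongs to the freezing event.
(e) Entailed — dropping 'in the afternoon', 'in the workshop', 'hastily' leaves a sub-description the original still satisfies.

(e)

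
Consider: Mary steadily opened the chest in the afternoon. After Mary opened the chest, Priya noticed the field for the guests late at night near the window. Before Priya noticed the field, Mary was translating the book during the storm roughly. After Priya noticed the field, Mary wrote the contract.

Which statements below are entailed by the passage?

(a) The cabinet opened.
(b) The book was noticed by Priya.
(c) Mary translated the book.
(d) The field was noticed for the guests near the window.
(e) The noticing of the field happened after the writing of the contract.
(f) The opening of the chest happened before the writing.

(a) Not entailed — the chest is what opened, not the cabinet.
(b) Not entailed — Priya noticed the field, not the book; the book belongs to the translating event.
(c) Not entailed — 'was translating' is progressive on an accomplishment; it does not entail the completed 'translated'.
(d) Entailed — dropping 'late at night' and generalizing the agent leaves a sub-description the original still satisfies.
(e) Not entailed — the narrative places the noticing before the writing, not after.
(f) Entailed — the narrative places the opening before the writing.

(d), (f)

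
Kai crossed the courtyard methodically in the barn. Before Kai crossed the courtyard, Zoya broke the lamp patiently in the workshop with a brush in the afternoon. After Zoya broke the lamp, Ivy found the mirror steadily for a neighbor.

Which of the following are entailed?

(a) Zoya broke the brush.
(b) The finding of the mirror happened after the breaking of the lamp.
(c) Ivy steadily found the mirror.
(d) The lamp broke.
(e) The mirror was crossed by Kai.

(a) Not entailed — the brush is the instrument, not what was broken.
(b) Entailed — the narrative places the breaking before the finding.
(c) Entailed — the original entails any weakening of itself; this just drops 'for a neighbor'.
(d) Entailed — 'Zoya broke the lamp' is causative; it entails the inchoative 'the lamp broke'.
(e) Not entailed — Kai crossed the courtyard, not the mirror; the mirror belongs to the finding event.

(b), (c), (d)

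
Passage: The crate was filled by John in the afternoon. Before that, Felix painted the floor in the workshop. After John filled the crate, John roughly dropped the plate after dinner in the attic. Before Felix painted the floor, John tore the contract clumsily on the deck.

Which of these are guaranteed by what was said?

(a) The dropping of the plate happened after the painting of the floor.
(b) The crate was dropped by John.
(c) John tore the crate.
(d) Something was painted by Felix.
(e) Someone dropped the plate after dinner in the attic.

(a), (d), (e)

(a) Entailed — the narrative places the painting before the dropping.
(b) Not entailed — John dropped the plate, not the crate; the crate belongs to the filling event.
(c) Not entailed — John tore the contract, not the crate; the crate belongs to the filling event.
(d) Entailed — every conjunct here is already in the original painting event.
(e) Entailed — dropping 'roughly' and generalizing the agent leaves a sub-description the original still satisfies.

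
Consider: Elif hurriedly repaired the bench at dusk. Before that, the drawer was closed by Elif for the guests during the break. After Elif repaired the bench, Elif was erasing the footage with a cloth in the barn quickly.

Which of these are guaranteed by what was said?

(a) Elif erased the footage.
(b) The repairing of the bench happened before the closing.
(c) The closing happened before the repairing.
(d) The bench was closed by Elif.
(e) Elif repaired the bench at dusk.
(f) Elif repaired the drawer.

(c), (e)

(a) Not entailed — 'was erasing' is progressive on an accomplishment; it does not entail the completed 'erased'.
(b) Not entailed — the narrative places the closing before the repairing, not after.
(c) Entailed — the narrative places the closing before the repairing.
(d) Not entailed — Elif closed the drawer, not the bench; the bench belongs to the repairing event.
(e) Entailed — the original entails any weakening of itself; this just drops 'hurriedly'.
(f) Not entailed — Elif repaired the bench, not the drawer; the drawer belongs to the closing event.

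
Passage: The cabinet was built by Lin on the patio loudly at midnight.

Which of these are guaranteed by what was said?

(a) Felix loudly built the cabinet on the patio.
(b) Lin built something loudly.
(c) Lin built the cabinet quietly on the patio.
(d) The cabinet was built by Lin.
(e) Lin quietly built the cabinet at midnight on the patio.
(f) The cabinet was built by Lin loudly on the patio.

(a) Not entailed — the passage has Lin building the cabinet, not Felix.
(b) Entailed — dropping 'on the patio', 'at midnight' and generalizing the patient leaves a sub-description the original still satisfies.
(c) Not entailed — 'quietly' adds a manner not in (and inconsistent with) the original.
(d) Entailed — the original entails any weakening of itself; this just drops 'on the patio', 'loudly', 'at midnight'.
(e) Not entailed — 'quietly' adds a manner not in (and inconsistent with) the original.
(f) Entailed — the original entails any weakening of itself; this just drops 'at midnight'.

(b), (d), (f)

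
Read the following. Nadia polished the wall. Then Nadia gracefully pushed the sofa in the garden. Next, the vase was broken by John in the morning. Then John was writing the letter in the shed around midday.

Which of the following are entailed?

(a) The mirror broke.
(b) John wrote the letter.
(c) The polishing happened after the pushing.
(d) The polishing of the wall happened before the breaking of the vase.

(d)

(a) Not entailed — the vase is what broke, not the mirror.
(b) Not entailed — 'was writing' is progressive on an accomplishment; it does not entail the completed 'wrote'.
(c) Not entailed — the narrative places the polishing before the pushing, not after.
(d) Entailed — the narrative places the polishing before the breaking.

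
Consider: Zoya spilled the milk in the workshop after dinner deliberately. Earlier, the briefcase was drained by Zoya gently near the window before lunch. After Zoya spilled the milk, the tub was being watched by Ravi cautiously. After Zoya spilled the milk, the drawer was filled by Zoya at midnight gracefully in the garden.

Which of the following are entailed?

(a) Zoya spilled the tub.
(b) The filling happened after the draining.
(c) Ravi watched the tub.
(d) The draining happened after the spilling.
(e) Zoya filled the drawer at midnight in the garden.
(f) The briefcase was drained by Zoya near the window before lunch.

(a) Not entailed — Zoya spilled the milk, not the tub; the tub belongs to the watching event.
(b) Entailed — the narrative places the draining before the filling.
(c) Entailed — 'watch' is an activity; 'was watching' entails that some watching happened, so 'watched' holds.
(d) Not entailed — the narrative places the draining before the spilling, not after.
(e) Entailed — the original entails any weakening of itself; this just drops 'gracefully'.
(f) Entailed — dropping 'gently' leaves a sub-description the original still satisfies.

(b), (c), (e), (f)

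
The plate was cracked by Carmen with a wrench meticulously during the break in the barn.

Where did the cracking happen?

'in the barn' marks the location of the cracking event.

in the barn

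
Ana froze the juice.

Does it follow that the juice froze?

'Ana froze the juice' is the causative; it entails the inchoative 'the juice froze'.

yes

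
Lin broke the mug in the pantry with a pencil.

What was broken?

the mug

'the mug' marks the patient of the breaking event.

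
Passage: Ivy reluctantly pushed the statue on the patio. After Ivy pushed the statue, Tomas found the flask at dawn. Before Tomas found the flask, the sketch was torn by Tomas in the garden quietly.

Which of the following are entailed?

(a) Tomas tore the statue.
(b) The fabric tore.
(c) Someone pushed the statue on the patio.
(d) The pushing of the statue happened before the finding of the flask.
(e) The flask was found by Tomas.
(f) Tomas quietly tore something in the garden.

(a) Not entailed — Tomas tore the sketch, not the statue; the statue belongs to the pushing event.
(b) Not entailed — the sketch is what tore, not the fabric.
(c) Entailed — the original entails any weakening of itself; this just drops 'reluctantly' and generalizes the agent.
(d) Entailed — the narrative places the pushing before the finding.
(e) Entailed — the original entails any weakening of itself; this just drops 'at dawn'.
(f) Entailed — this follows by dropping conjuncts from the tearing event's description.

(c), (d), (e), (f)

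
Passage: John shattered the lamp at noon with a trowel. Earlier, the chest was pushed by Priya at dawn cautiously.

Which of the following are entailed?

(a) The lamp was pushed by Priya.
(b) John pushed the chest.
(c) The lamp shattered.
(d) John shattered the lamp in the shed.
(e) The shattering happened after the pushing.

(c), (e)

(a) Not entailed — Priya pushed the chest, not the lamp; the lamp belongs to the shattering event.
(b) Not entailed — the passage has Priya pushing the chest, not John.
(c) Entailed — 'John shattered the lamp' is causative; it entails the inchoative 'the lamp shattered'.
(d) Not entailed — 'in the shed' adds information not in the original event.
(e) Entailed — the narrative places the pushing before the shattering.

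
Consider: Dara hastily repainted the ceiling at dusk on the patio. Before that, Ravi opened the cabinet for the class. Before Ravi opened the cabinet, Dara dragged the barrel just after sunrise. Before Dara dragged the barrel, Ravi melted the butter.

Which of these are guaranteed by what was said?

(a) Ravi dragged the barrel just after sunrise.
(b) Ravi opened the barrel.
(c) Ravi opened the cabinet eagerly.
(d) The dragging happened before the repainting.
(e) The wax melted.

(a) Not entailed — the passage has Dara dragging the barrel, not Ravi.
(b) Not entailed — Ravi opened the cabinet, not the barrel; the barrel belongs to the dragging event.
(c) Not entailed — 'eagerly' adds information not in the original event.
(d) Entailed — the narrative places the dragging before the repainting.
(e) Not entailed — the butter is what melted, not the wax.

(d)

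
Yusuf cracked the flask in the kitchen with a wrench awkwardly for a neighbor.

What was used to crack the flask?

a wrench

'with a wrench' marks the instrument of the cracking event.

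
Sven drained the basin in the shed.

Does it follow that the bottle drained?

no

Nothing is said about any bottle; only the basin is affected.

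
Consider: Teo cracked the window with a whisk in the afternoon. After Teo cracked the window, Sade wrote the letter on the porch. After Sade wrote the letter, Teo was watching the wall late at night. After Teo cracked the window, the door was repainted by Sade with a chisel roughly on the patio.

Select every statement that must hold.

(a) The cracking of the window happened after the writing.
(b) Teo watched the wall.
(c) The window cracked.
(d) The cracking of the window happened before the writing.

(a) Not entailed — the narrative places the cracking before the writing, not after.
(b) Entailed — 'watch' is an activity; 'was watching' entails that some watching happened, so 'watched' holds.
(c) Entailed — 'Teo cracked the window' is causative; it entails the inchoative 'the window cracked'.
(d) Entailed — the narrative places the cracking before the writing.

(b), (c), (d)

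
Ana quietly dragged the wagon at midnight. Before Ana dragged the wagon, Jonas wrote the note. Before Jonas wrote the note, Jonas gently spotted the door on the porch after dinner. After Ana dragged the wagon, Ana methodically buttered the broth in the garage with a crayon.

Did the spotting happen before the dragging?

The narrative orders the spotting before the dragging.

yes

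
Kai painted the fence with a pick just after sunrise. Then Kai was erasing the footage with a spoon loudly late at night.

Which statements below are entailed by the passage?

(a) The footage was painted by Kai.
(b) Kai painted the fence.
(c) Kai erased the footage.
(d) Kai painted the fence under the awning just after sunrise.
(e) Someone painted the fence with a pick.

(a) Not entailed — Kai painted the fence, not the footage; the footage belongs to the erasing event.
(b) Entailed — every conjunct here is already in the original painting event.
(c) Not entailed — 'was erasing' is progressive on an accomplishment; it does not entail the completed 'erased'.
(d) Not entailed — 'under the awning' adds information not in the original event.
(e) Entailed — dropping 'just after sunrise' and generalizing the agent leaves a sub-description the original still satisfies.

(b), (e)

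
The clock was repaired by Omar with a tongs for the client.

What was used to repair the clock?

a tongs

'with a tongs' marks the instrument of the repairing event.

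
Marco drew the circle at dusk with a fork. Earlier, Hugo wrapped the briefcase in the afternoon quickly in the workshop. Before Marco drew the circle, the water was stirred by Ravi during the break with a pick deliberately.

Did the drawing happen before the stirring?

The narrative orders the stirring before the drawing.

no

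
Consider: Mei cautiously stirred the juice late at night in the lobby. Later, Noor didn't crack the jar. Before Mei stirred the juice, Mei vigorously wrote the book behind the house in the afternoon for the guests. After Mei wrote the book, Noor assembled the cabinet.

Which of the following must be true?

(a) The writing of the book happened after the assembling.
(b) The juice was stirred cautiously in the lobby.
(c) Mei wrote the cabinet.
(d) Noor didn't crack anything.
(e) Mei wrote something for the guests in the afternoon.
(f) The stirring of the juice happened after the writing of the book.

(b), (e), (f)

(a) Not entailed — the narrative places the writing before the assembling, not after.
(b) Entailed — this follows by dropping conjuncts from the stirring event's description.
(c) Not entailed — Mei wrote the book, not the cabinet; the cabinet belongs to the assembling event.
(d) Not entailed — the original only denies this specific event; Noor may have cracked something else.
(e) Entailed — this follows by dropping conjuncts from the writing event's description.
(f) Entailed — the narrative places the writing before the stirring.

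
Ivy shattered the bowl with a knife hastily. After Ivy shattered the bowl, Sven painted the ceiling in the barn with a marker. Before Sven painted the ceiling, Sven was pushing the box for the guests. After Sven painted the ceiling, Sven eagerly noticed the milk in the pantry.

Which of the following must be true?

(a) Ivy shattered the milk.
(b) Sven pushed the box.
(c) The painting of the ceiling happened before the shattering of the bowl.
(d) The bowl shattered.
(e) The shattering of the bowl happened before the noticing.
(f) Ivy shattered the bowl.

(a) Not entailed — Ivy shattered the bowl, not the milk; the milk belongs to the noticing event.
(b) Entailed — 'push' is an activity; 'was pushing' entails that some pushing happened, so 'pushed' holds.
(c) Not entailed — the narrative places the shattering before the painting, not after.
(d) Entailed — 'Ivy shattered the bowl' is causative; it entails the inchoative 'the bowl shattered'.
(e) Entailed — the narrative places the shattering before the noticing.
(f) Entailed — dropping 'hastily', 'with a knife' leaves a sub-description the original still satisfies.

(b), (d), (e), (f)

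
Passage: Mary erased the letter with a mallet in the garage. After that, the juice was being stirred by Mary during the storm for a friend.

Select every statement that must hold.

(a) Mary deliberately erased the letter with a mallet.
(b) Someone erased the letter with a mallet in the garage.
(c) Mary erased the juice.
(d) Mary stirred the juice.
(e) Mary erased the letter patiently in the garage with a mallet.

(a) Not entailed — 'deliberately' adds information not in the original event.
(b) Entailed — this follows by dropping conjuncts from the erasing event's description.
(c) Not entailed — Mary erased the letter, not the juice; the juice belongs to the stirring event.
(d) Entailed — 'stir' is an activity; 'was stirring' entails that some stirring happened, so 'stirred' holds.
(e) Not entailed — 'patiently' adds information not in the original event.

(b), (d)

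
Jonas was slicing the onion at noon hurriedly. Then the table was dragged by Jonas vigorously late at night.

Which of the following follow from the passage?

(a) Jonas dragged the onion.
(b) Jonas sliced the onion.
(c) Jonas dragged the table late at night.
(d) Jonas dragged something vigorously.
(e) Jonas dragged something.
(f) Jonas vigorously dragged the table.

(a) Not entailed — Jonas dragged the table, not the onion; the onion belongs to the slicing event.
(b) Not entailed — 'was slicing' is progressive on an accomplishment; it does not entail the completed 'sliced'.
(c) Entailed — this follows by dropping conjuncts from the dragging event's description.
(d) Entailed — every conjunct here is already in the original dragging event.
(e) Entailed — this follows by dropping conjuncts from the dragging event's description.
(f) Entailed — every conjunct here is already in the original dragging event.

(c), (d), (e), (f)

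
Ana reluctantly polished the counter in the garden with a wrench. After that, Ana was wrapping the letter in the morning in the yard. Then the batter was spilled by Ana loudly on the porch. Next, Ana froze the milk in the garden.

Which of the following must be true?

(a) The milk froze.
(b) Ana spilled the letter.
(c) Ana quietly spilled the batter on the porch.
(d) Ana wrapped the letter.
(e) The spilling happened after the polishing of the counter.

(a), (e)

(a) Entailed — 'Ana froze the milk' is causative; it entails the inchoative 'the milk froze'.
(b) Not entailed — Ana spilled the batter, not the letter; the letter belongs to the wrapping event.
(c) Not entailed — 'quietly' adds a manner not in (and inconsistent with) the original.
(d) Not entailed — 'was wrapping' is progressive on an accomplishment; it does not entail the completed 'wrapped'.
(e) Entailed — the narrative places the polishing before the spilling.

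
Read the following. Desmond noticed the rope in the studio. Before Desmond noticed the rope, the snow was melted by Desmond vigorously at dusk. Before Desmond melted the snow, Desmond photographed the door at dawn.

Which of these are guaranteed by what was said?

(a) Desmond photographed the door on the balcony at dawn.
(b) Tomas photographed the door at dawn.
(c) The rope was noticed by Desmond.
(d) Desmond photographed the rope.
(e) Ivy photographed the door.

(c)

(a) Not entailed — 'on the balcony' adds information not in the original event.
(b) Not entailed — the passage has Desmond photographing the door, not Tomas.
(c) Entailed — dropping 'in the studio' leaves a sub-description the original still satisfies.
(d) Not entailed — Desmond photographed the door, not the rope; the rope belongs to the noticing event.
(e) Not entailed — the passage has Desmond photographing the door, not Ivy.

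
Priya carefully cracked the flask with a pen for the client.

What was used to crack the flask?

'with a pen' marks the instrument of the cracking event.

a pen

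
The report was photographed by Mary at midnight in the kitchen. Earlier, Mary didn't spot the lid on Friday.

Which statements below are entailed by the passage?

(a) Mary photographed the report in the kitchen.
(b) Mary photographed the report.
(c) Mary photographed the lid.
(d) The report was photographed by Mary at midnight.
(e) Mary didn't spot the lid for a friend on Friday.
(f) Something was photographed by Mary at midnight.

(a), (b), (d), (e), (f)

(a) Entailed — the original entails any weakening of itself; this just drops 'at midnight'.
(b) Entailed — every conjunct here is already in the original photographing event.
(c) Not entailed — Mary photographed the report, not the lid; the lid belongs to the spotting event.
(d) Entailed — every conjunct here is already in the original photographing event.
(e) Entailed — under negation, adding a further restriction is entailed: if no such spotting event occurred, none occurred for a friend either.
(f) Entailed — this follows by dropping conjuncts from the photographing event's description.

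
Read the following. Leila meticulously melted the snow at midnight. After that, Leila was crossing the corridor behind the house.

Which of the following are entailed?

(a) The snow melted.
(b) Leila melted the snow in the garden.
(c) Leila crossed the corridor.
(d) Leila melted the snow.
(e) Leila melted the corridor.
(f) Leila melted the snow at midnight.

(a), (d), (f)

(a) Entailed — 'Leila melted the snow' is causative; it entails the inchoative 'the snow melted'.
(b) Not entailed — 'in the garden' adds information not in the original event.
(c) Not entailed — 'was crossing' is progressive on an accomplishment; it does not entail the completed 'crossed'.
(d) Entailed — dropping 'at midnight', 'meticulously' leaves a sub-description the original still satisfies.
(e) Not entailed — Leila melted the snow, not the corridor; the corridor belongs to the crossing event.
(f) Entailed — every conjunct here is already in the original melting event.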